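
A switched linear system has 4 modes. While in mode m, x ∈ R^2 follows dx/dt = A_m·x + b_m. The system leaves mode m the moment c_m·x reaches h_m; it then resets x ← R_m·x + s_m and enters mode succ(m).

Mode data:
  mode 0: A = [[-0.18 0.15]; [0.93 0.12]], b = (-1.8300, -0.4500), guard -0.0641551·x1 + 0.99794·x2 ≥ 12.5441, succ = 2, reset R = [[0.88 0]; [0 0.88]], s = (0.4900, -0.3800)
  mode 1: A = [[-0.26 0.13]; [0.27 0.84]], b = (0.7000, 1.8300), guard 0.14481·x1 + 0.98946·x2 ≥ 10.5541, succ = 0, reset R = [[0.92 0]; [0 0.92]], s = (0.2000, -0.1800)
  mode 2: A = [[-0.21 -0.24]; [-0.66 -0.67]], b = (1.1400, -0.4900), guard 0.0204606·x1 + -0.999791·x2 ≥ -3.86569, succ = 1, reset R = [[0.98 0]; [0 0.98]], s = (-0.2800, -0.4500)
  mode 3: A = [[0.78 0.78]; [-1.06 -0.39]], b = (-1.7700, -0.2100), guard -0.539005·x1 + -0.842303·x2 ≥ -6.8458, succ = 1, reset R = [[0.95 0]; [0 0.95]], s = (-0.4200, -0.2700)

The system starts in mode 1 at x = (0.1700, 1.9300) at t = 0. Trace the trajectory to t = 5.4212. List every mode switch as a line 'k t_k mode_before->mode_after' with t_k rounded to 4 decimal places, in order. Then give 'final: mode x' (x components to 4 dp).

1 1.2901 1->0
2 2.7999 0->2
3 4.0196 2->1
4 4.9693 1->0
final: 0 1.3802 10.3892

Mode 1: guard c·x = 10.5541 hit at Δt = 1.2901 (t = 1.2901), x⁻ = (1.6887, 10.4194) → reset → x⁺ = (1.7536, 9.4058), jump to mode 0
Mode 0: guard c·x = 12.5441 hit at Δt = 1.5098 (t = 2.7999), x⁻ = (1.1224, 12.6421) → reset → x⁺ = (1.4777, 10.7451), jump to mode 2
Mode 2: guard c·x = -3.8657 hit at Δt = 1.2197 (t = 4.0196), x⁻ = (0.6515, 3.8798) → reset → x⁺ = (0.3585, 3.3522), jump to mode 1
Mode 1: guard c·x = 10.5541 hit at Δt = 0.9497 (t = 4.9693), x⁻ = (1.5853, 10.4345) → reset → x⁺ = (1.6585, 9.4198), jump to mode 0
Mode 0: flow for 0.4519 to horizon, guard not reached → x = (1.3802, 10.3892)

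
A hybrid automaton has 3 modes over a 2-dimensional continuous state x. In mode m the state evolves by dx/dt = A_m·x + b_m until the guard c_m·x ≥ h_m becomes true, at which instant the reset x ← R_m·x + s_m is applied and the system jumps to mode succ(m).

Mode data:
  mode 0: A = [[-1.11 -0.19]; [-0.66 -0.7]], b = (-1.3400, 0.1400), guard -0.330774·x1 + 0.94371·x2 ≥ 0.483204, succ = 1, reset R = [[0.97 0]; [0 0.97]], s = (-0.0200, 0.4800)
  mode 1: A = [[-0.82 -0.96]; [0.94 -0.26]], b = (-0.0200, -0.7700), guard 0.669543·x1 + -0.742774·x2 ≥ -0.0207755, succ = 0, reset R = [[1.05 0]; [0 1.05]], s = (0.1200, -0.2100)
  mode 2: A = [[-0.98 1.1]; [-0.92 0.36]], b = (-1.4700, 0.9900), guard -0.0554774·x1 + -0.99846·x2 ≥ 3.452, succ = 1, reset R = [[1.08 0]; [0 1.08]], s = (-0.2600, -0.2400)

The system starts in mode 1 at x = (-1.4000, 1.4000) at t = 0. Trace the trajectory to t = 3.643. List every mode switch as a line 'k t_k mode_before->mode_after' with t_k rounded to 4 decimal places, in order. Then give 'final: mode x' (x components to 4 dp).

1 1.0343 1->0
2 2.1452 0->1
3 2.8593 1->0
final: 0 -0.8658 -0.0453

Mode 1: guard c·x = -0.0208 hit at Δt = 1.0343 (t = 1.0343), x⁻ = (-0.7124, -0.6142) → reset → x⁺ = (-0.6280, -0.8549), jump to mode 0
Mode 0: guard c·x = 0.4832 hit at Δt = 1.1109 (t = 2.1452), x⁻ = (-1.0133, 0.1568) → reset → x⁺ = (-1.0029, 0.6321), jump to mode 1
Mode 1: guard c·x = -0.0208 hit at Δt = 0.7141 (t = 2.8593), x⁻ = (-0.5596, -0.4765) → reset → x⁺ = (-0.4676, -0.7103), jump to mode 0
Mode 0: flow for 0.7837 to horizon, guard not reached → x = (-0.8658, -0.0453)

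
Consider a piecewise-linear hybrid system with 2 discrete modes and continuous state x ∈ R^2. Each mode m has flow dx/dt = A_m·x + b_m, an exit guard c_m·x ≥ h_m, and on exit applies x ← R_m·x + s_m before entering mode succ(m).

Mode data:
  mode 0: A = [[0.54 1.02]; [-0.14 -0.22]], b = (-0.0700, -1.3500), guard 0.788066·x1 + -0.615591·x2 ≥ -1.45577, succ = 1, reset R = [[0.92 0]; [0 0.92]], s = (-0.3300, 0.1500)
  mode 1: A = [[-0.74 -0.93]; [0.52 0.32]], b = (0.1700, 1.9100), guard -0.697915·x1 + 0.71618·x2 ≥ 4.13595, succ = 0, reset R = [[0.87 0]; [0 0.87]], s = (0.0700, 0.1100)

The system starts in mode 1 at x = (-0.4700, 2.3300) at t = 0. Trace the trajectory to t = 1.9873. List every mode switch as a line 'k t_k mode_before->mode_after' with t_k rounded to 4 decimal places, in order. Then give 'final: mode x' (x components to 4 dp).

1 0.7060 1->0
2 1.3131 0->1
final: 1 -1.7029 4.0111

Mode 1: guard c·x = 4.1360 hit at Δt = 0.7060 (t = 0.7060), x⁻ = (-1.8412, 3.9808) → reset → x⁺ = (-1.5318, 3.5733), jump to mode 0
Mode 0: guard c·x = -1.4558 hit at Δt = 0.6071 (t = 1.3131), x⁻ = (0.0399, 2.4159) → reset → x⁺ = (-0.2933, 2.3727), jump to mode 1
Mode 1: flow for 0.6742 to horizon, guard not reached → x = (-1.7029, 4.0111)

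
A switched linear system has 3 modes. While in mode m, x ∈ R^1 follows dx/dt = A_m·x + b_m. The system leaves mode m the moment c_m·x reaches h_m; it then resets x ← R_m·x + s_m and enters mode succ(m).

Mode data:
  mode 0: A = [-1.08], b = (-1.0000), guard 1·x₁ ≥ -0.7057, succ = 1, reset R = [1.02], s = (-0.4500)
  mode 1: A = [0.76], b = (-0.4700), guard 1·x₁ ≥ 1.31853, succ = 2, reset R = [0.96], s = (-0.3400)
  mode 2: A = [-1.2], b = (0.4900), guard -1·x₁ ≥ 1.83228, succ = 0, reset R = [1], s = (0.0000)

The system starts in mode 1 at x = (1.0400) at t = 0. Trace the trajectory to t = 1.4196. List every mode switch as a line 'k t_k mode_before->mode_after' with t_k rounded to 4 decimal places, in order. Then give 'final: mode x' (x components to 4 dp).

1 0.6674 1->2
final: 2 0.6182

Mode 1: guard c·x = 1.3185 hit at Δt = 0.6674 (t = 0.6674), x⁻ = (1.3185) → reset → x⁺ = (0.9258), jump to mode 2
Mode 2: flow for 0.7522 to horizon, guard not reached → x = (0.6182)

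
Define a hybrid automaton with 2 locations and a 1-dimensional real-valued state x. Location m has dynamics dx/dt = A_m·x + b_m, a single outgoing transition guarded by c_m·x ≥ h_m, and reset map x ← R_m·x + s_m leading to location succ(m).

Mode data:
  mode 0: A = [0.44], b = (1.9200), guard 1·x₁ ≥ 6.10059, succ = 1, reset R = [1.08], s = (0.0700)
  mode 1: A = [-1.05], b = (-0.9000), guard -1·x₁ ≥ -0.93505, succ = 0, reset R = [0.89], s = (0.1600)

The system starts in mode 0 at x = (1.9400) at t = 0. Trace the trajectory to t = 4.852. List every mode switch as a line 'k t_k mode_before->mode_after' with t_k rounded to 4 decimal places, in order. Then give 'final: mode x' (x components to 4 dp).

1 1.1519 0->1
2 2.5172 1->0
3 4.0394 0->1
final: 1 2.3449

Mode 0: guard c·x = 6.1006 hit at Δt = 1.1519 (t = 1.1519), x⁻ = (6.1006) → reset → x⁺ = (6.6586), jump to mode 1
Mode 1: guard c·x = -0.9351 hit at Δt = 1.3653 (t = 2.5172), x⁻ = (0.9351) → reset → x⁺ = (0.9922), jump to mode 0
Mode 0: guard c·x = 6.1006 hit at Δt = 1.5222 (t = 4.0394), x⁻ = (6.1006) → reset → x⁺ = (6.6586), jump to mode 1
Mode 1: flow for 0.8126 to horizon, guard not reached → x = (2.3449)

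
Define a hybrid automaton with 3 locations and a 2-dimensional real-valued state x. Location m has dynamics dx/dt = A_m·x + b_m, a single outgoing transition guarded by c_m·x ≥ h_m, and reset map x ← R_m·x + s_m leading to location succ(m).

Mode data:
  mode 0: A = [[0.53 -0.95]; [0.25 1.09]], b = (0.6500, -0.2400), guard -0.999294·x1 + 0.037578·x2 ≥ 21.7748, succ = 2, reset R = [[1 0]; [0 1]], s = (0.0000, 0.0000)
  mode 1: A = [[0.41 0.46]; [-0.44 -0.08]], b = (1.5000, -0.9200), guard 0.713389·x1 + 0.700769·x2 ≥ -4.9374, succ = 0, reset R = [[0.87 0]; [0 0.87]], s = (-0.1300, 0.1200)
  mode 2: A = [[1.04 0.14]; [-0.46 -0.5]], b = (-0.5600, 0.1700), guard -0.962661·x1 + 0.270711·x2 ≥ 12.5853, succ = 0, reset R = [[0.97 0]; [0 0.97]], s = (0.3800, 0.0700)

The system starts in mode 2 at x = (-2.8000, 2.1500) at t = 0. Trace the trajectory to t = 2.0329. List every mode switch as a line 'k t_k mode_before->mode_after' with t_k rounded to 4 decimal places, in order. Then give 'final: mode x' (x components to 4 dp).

1 1.3427 2->0
final: 0 -19.2388 5.1303

Mode 2: guard c·x = 12.5853 hit at Δt = 1.3427 (t = 1.3427), x⁻ = (-11.8534, 4.3385) → reset → x⁺ = (-11.1178, 4.2783), jump to mode 0
Mode 0: flow for 0.6902 to horizon, guard not reached → x = (-19.2388, 5.1303)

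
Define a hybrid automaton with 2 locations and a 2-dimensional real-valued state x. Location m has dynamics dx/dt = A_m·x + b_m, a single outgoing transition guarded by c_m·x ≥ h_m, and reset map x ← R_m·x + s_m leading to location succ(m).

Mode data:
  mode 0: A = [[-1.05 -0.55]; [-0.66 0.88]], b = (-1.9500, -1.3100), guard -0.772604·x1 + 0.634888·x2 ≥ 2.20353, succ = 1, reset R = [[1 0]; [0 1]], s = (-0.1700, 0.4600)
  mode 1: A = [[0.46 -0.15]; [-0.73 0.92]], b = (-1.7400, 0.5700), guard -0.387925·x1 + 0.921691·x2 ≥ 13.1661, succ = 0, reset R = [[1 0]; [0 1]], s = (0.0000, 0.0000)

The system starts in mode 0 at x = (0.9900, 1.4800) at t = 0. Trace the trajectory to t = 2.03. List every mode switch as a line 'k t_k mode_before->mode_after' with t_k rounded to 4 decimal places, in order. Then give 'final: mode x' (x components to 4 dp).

Mode 0: guard c·x = 2.2035 hit at Δt = 1.0456 (t = 1.0456), x⁻ = (-1.4240, 1.7378) → reset → x⁺ = (-1.5940, 2.1978), jump to mode 1
Mode 1: flow for 0.9844 to horizon, guard not reached → x = (-5.6028, 9.9318)

1 1.0456 0->1
final: 1 -5.6028 9.9318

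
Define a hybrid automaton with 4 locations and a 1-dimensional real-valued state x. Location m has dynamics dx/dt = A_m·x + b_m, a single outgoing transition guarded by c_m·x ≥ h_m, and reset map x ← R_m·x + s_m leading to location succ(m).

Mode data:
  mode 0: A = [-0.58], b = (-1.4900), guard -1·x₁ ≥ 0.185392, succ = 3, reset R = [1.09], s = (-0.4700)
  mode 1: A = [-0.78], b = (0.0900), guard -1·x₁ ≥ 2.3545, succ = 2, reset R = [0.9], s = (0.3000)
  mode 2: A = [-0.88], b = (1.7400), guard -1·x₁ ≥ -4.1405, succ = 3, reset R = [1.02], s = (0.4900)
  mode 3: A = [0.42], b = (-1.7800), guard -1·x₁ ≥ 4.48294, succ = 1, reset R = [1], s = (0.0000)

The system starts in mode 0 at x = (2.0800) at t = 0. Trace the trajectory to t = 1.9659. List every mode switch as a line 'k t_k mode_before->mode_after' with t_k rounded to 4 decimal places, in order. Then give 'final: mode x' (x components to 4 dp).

Mode 0: guard c·x = 0.1854 hit at Δt = 1.1518 (t = 1.1518), x⁻ = (-0.1854) → reset → x⁺ = (-0.6721), jump to mode 3
Mode 3: flow for 0.8141 to horizon, guard not reached → x = (-2.6737)

1 1.1518 0->3
final: 3 -2.6737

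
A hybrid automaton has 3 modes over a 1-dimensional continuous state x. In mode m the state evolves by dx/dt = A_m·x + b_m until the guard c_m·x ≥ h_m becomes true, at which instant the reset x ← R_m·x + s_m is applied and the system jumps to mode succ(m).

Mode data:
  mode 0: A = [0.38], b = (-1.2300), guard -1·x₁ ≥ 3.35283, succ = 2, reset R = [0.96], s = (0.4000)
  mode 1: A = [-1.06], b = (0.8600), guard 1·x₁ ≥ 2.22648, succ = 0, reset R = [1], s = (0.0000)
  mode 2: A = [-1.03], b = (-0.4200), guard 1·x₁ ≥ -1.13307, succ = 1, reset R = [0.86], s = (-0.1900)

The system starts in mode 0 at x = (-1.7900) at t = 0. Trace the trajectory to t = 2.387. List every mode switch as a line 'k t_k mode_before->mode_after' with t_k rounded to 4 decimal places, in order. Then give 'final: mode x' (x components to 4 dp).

1 0.7124 0->2
2 1.8786 2->1
final: 1 -0.3413

Mode 0: guard c·x = 3.3528 hit at Δt = 0.7124 (t = 0.7124), x⁻ = (-3.3528) → reset → x⁺ = (-2.8187), jump to mode 2
Mode 2: guard c·x = -1.1331 hit at Δt = 1.1662 (t = 1.8786), x⁻ = (-1.1331) → reset → x⁺ = (-1.1644), jump to mode 1
Mode 1: flow for 0.5084 to horizon, guard not reached → x = (-0.3413)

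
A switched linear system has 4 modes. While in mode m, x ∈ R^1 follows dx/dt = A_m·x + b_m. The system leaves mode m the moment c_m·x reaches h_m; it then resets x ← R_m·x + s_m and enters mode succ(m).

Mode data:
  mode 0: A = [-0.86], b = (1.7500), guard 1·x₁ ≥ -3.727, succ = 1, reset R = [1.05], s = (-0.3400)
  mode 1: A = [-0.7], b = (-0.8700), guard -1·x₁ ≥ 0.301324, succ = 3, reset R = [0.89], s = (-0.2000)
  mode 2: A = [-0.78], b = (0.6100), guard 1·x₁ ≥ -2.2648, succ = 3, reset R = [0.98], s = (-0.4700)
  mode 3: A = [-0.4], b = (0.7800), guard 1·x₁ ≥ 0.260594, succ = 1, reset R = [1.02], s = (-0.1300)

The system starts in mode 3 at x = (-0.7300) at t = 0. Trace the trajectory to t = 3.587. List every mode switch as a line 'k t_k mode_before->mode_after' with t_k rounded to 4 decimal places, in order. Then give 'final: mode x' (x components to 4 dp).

Mode 3: guard c·x = 0.2606 hit at Δt = 1.1536 (t = 1.1536), x⁻ = (0.2606) → reset → x⁺ = (0.1358), jump to mode 1
Mode 1: guard c·x = 0.3013 hit at Δt = 0.5448 (t = 1.6984), x⁻ = (-0.3013) → reset → x⁺ = (-0.4682), jump to mode 3
Mode 3: guard c·x = 0.2606 hit at Δt = 0.8966 (t = 2.5950), x⁻ = (0.2606) → reset → x⁺ = (0.1358), jump to mode 1
Mode 1: guard c·x = 0.3013 hit at Δt = 0.5448 (t = 3.1398), x⁻ = (-0.3013) → reset → x⁺ = (-0.4682), jump to mode 3
Mode 3: flow for 0.4472 to horizon, guard not reached → x = (-0.0721)

1 1.1536 3->1
2 1.6984 1->3
3 2.5950 3->1
4 3.1398 1->3
final: 3 -0.0721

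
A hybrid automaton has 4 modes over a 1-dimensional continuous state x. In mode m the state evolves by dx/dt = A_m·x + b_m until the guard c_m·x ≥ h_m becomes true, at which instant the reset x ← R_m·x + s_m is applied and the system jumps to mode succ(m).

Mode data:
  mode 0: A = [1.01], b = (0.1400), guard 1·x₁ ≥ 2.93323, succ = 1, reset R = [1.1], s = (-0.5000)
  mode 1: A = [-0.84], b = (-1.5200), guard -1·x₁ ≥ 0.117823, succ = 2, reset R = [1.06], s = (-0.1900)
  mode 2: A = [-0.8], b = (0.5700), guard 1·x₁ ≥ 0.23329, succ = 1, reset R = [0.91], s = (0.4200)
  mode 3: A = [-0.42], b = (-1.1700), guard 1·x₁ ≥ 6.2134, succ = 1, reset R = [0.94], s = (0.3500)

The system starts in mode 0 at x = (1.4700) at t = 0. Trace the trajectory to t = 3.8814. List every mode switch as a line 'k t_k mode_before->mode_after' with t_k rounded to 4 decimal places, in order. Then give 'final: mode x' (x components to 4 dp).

Mode 0: guard c·x = 2.9332 hit at Δt = 0.6405 (t = 0.6405), x⁻ = (2.9332) → reset → x⁺ = (2.7266), jump to mode 1
Mode 1: guard c·x = 0.1178 hit at Δt = 1.1742 (t = 1.8147), x⁻ = (-0.1178) → reset → x⁺ = (-0.3149), jump to mode 2
Mode 2: guard c·x = 0.2333 hit at Δt = 0.9533 (t = 2.7680), x⁻ = (0.2333) → reset → x⁺ = (0.6323), jump to mode 1
Mode 1: guard c·x = 0.1178 hit at Δt = 0.4369 (t = 3.2049), x⁻ = (-0.1178) → reset → x⁺ = (-0.3149), jump to mode 2
Mode 2: flow for 0.6765 to horizon, guard not reached → x = (0.1145)

1 0.6405 0->1
2 1.8147 1->2
3 2.7680 2->1
4 3.2049 1->2
final: 2 0.1145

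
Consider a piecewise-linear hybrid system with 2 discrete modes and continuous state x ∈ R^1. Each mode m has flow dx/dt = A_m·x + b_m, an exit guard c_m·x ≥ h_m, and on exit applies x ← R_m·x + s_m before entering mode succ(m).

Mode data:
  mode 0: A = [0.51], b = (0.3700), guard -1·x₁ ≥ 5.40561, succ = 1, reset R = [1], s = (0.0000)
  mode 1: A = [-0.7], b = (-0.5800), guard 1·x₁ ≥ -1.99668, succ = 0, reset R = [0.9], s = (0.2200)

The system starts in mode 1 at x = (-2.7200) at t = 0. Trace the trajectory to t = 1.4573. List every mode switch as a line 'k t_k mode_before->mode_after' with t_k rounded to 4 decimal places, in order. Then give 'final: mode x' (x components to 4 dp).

Mode 1: guard c·x = -1.9967 hit at Δt = 0.6885 (t = 0.6885), x⁻ = (-1.9967) → reset → x⁺ = (-1.5770), jump to mode 0
Mode 0: flow for 0.7688 to horizon, guard not reached → x = (-1.9858)

1 0.6885 1->0
final: 0 -1.9858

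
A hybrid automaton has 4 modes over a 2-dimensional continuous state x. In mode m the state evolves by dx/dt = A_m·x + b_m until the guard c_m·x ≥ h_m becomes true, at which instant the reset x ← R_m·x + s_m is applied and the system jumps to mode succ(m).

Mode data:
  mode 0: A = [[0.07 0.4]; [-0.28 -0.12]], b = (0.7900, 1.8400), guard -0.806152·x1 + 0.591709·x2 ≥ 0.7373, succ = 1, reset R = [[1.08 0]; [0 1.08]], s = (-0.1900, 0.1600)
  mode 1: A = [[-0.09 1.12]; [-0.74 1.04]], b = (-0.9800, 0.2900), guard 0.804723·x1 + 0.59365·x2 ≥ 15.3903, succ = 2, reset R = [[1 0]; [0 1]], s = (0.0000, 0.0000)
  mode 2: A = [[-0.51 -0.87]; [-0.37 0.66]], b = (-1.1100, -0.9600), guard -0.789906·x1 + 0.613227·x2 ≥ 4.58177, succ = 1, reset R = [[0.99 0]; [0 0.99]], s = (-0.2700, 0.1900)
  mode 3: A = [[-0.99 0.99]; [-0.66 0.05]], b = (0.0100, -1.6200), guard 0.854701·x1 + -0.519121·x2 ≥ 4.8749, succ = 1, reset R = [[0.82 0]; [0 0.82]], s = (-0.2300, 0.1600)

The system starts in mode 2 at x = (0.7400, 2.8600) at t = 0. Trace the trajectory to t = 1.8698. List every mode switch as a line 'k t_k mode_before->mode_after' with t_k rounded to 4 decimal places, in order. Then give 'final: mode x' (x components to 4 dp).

Mode 2: guard c·x = 4.5818 hit at Δt = 0.8820 (t = 0.8820), x⁻ = (-2.4649, 4.2965) → reset → x⁺ = (-2.7102, 4.4436), jump to mode 1
Mode 1: flow for 0.9878 to horizon, guard not reached → x = (5.5876, 12.8687)

1 0.8820 2->1
final: 1 5.5876 12.8687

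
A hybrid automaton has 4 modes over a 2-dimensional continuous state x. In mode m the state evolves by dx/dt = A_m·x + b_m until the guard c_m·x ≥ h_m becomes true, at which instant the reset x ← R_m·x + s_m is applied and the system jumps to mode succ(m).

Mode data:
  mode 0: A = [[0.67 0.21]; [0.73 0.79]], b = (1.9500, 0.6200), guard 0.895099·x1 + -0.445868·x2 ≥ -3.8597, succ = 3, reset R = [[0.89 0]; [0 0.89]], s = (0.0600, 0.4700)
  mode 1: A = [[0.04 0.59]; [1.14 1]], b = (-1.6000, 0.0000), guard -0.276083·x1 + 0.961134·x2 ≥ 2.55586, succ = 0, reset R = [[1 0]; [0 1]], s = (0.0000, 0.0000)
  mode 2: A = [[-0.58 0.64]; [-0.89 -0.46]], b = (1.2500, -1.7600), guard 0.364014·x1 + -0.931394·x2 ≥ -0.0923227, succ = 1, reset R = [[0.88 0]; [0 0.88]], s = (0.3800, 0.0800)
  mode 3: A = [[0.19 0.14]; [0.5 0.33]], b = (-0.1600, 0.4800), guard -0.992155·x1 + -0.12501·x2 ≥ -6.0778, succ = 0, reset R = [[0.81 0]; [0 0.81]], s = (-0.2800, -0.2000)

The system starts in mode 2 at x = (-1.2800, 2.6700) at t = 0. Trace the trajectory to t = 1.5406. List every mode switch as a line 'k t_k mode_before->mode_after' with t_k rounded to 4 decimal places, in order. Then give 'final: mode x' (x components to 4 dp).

1 0.9121 2->1
final: 1 0.4828 1.6216

Mode 2: guard c·x = -0.0923 hit at Δt = 0.9121 (t = 0.9121), x⁻ = (0.8125, 0.4167) → reset → x⁺ = (1.0950, 0.4467), jump to mode 1
Mode 1: flow for 0.6285 to horizon, guard not reached → x = (0.4828, 1.6216)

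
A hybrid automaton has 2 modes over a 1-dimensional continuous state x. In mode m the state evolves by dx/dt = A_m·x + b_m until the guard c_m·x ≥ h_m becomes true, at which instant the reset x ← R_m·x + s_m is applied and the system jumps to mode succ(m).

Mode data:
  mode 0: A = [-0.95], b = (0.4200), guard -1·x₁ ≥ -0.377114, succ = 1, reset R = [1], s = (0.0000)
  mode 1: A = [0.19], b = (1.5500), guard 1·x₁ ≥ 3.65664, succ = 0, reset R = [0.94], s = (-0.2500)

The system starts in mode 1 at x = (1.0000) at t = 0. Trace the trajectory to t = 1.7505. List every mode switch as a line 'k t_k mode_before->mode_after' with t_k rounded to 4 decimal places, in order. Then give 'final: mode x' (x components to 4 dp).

Mode 1: guard c·x = 3.6566 hit at Δt = 1.3406 (t = 1.3406), x⁻ = (3.6566) → reset → x⁺ = (3.1872), jump to mode 0
Mode 0: flow for 0.4099 to horizon, guard not reached → x = (2.3018)

1 1.3406 1->0
final: 0 2.3018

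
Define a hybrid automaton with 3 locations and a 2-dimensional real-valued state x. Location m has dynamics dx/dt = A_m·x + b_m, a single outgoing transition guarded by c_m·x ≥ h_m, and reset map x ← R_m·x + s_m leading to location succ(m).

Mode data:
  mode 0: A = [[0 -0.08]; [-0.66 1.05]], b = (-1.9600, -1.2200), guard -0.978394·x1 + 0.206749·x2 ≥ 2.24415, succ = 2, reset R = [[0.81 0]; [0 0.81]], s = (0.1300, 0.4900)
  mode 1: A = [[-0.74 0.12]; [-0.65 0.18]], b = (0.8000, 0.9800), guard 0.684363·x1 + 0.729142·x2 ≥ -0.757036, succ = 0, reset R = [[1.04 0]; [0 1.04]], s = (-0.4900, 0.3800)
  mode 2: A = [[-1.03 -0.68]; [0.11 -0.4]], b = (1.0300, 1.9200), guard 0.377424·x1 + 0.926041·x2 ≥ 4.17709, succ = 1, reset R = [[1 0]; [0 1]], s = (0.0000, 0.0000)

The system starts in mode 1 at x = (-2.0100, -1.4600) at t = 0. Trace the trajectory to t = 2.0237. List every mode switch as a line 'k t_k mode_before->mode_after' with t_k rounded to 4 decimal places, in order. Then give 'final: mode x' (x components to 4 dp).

Mode 1: guard c·x = -0.7570 hit at Δt = 0.6923 (t = 0.6923), x⁻ = (-0.8216, -0.2671) → reset → x⁺ = (-1.3445, 0.1022), jump to mode 0
Mode 0: guard c·x = 2.2441 hit at Δt = 0.4680 (t = 1.1603), x⁻ = (-2.2653, 0.1347) → reset → x⁺ = (-1.7049, 0.5991), jump to mode 2
Mode 2: flow for 0.8634 to horizon, guard not reached → x = (-0.6097, 1.7463)

1 0.6923 1->0
2 1.1603 0->2
final: 2 -0.6097 1.7463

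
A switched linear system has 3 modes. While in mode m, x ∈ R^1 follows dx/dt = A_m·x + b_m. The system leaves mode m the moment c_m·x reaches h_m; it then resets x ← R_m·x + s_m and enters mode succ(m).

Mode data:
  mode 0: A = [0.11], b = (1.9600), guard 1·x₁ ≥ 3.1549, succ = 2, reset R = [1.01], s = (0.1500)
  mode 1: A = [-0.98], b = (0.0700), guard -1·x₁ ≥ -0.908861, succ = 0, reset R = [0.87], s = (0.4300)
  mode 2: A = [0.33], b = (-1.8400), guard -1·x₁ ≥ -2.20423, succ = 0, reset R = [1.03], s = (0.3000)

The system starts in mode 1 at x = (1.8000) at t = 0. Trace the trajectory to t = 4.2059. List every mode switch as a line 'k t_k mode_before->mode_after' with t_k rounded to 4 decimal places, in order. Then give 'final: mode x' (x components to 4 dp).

1 0.7395 1->0
2 1.6191 0->2
3 2.8591 2->0
4 3.1161 0->2
final: 2 2.3672

Mode 1: guard c·x = -0.9089 hit at Δt = 0.7395 (t = 0.7395), x⁻ = (0.9089) → reset → x⁺ = (1.2207), jump to mode 0
Mode 0: guard c·x = 3.1549 hit at Δt = 0.8796 (t = 1.6191), x⁻ = (3.1549) → reset → x⁺ = (3.3364), jump to mode 2
Mode 2: guard c·x = -2.2042 hit at Δt = 1.2400 (t = 2.8591), x⁻ = (2.2042) → reset → x⁺ = (2.5704), jump to mode 0
Mode 0: guard c·x = 3.1549 hit at Δt = 0.2570 (t = 3.1161), x⁻ = (3.1549) → reset → x⁺ = (3.3364), jump to mode 2
Mode 2: flow for 1.0898 to horizon, guard not reached → x = (2.3672)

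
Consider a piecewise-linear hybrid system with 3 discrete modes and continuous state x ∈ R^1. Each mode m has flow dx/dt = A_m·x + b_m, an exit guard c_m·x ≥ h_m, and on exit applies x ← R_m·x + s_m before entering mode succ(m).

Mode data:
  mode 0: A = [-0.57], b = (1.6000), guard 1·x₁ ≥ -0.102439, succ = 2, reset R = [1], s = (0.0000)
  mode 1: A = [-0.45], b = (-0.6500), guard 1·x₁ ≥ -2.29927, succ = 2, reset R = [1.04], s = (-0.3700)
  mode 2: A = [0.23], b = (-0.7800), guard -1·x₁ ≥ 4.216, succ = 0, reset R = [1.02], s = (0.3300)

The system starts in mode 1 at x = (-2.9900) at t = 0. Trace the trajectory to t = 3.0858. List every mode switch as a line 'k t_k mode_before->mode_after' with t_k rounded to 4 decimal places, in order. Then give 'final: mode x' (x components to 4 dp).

Mode 1: guard c·x = -2.2993 hit at Δt = 1.3161 (t = 1.3161), x⁻ = (-2.2993) → reset → x⁺ = (-2.7612), jump to mode 2
Mode 2: guard c·x = 4.2160 hit at Δt = 0.9228 (t = 2.2389), x⁻ = (-4.2160) → reset → x⁺ = (-3.9703), jump to mode 0
Mode 0: flow for 0.8469 to horizon, guard not reached → x = (-1.3752)

1 1.3161 1->2
2 2.2389 2->0
final: 0 -1.3752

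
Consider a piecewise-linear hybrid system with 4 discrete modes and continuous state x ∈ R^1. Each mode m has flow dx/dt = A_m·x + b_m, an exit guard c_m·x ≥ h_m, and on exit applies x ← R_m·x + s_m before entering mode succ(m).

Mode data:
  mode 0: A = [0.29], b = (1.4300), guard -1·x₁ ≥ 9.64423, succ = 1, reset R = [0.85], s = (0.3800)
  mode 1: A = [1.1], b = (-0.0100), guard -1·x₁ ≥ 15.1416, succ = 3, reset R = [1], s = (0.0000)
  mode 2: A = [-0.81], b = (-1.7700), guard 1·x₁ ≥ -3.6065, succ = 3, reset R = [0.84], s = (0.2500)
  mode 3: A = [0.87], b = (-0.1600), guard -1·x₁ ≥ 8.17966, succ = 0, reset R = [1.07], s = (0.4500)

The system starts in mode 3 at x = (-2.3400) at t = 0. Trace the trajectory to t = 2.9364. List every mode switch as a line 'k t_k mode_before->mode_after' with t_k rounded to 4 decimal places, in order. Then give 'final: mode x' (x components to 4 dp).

1 1.3771 3->0
2 2.5326 0->1
final: 1 -12.1943

Mode 3: guard c·x = 8.1797 hit at Δt = 1.3771 (t = 1.3771), x⁻ = (-8.1797) → reset → x⁺ = (-8.3022), jump to mode 0
Mode 0: guard c·x = 9.6442 hit at Δt = 1.1555 (t = 2.5326), x⁻ = (-9.6442) → reset → x⁺ = (-7.8176), jump to mode 1
Mode 1: flow for 0.4038 to horizon, guard not reached → x = (-12.1943)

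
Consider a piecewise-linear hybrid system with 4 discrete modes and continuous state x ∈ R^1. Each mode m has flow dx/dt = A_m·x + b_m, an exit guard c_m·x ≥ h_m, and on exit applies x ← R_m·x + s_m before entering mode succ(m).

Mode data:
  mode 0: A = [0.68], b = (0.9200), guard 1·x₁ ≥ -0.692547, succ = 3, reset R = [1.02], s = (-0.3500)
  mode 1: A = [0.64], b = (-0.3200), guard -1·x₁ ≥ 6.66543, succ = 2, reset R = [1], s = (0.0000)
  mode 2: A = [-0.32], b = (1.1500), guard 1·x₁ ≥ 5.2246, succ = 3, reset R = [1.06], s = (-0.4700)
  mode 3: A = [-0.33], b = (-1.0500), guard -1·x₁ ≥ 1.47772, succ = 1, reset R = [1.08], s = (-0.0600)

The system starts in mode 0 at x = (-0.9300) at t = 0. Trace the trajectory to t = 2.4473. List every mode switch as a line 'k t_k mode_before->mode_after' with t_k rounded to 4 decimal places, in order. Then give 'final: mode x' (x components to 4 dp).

Mode 0: guard c·x = -0.6925 hit at Δt = 0.6553 (t = 0.6553), x⁻ = (-0.6925) → reset → x⁺ = (-1.0564), jump to mode 3
Mode 3: guard c·x = 1.4777 hit at Δt = 0.6695 (t = 1.3248), x⁻ = (-1.4777) → reset → x⁺ = (-1.6559), jump to mode 1
Mode 1: flow for 1.1225 to horizon, guard not reached → x = (-3.9222)

1 0.6553 0->3
2 1.3248 3->1
final: 1 -3.9222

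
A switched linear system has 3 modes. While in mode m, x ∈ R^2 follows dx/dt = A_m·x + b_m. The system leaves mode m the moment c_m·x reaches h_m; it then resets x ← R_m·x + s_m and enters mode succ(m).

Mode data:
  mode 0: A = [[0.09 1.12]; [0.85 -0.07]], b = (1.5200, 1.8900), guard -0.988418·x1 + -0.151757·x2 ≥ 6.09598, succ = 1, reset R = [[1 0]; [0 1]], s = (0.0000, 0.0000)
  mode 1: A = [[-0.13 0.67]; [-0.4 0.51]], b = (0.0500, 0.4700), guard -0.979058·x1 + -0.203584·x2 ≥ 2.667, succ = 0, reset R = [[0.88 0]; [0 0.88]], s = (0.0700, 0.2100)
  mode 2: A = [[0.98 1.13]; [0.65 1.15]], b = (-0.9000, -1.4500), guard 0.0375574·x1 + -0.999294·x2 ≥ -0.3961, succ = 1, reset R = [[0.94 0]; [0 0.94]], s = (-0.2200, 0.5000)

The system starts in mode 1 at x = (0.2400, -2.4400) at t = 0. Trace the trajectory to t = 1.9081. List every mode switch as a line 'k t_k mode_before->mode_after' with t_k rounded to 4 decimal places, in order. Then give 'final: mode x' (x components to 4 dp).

Mode 1: guard c·x = 2.6670 hit at Δt = 1.2728 (t = 1.2728), x⁻ = (-2.0395, -3.2920) → reset → x⁺ = (-1.7248, -2.6869), jump to mode 0
Mode 0: flow for 0.6353 to horizon, guard not reached → x = (-2.7260, -2.5740)

1 1.2728 1->0
final: 0 -2.7260 -2.5740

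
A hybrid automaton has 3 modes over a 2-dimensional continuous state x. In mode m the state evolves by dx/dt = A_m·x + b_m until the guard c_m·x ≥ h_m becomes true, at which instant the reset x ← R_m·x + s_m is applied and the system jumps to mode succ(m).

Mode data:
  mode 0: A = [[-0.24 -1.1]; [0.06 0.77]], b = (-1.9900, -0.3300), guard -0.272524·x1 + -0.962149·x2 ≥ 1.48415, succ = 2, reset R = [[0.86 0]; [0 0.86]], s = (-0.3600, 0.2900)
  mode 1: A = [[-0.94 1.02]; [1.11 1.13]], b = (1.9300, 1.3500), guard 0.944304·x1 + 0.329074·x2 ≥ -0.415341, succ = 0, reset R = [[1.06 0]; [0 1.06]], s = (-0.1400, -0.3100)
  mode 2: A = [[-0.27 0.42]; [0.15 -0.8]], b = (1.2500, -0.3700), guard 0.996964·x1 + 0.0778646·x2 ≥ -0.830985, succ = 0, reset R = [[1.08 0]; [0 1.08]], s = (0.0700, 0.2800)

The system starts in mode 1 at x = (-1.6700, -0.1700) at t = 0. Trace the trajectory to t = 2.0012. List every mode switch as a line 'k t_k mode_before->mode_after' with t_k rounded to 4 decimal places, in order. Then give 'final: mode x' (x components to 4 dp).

1 0.4918 1->0
2 1.2095 0->2
3 1.6924 2->0
final: 0 -1.1008 -0.7674

Mode 1: guard c·x = -0.4153 hit at Δt = 0.4918 (t = 0.4918), x⁻ = (-0.3824, -0.1650) → reset → x⁺ = (-0.5453, -0.4848), jump to mode 0
Mode 0: guard c·x = 1.4842 hit at Δt = 0.7177 (t = 1.2095), x⁻ = (-1.1747, -1.2098) → reset → x⁺ = (-1.3703, -0.7504), jump to mode 2
Mode 2: guard c·x = -0.8310 hit at Δt = 0.4829 (t = 1.6924), x⁻ = (-0.7772, -0.7212) → reset → x⁺ = (-0.7694, -0.4989), jump to mode 0
Mode 0: flow for 0.3088 to horizon, guard not reached → x = (-1.1008, -0.7674)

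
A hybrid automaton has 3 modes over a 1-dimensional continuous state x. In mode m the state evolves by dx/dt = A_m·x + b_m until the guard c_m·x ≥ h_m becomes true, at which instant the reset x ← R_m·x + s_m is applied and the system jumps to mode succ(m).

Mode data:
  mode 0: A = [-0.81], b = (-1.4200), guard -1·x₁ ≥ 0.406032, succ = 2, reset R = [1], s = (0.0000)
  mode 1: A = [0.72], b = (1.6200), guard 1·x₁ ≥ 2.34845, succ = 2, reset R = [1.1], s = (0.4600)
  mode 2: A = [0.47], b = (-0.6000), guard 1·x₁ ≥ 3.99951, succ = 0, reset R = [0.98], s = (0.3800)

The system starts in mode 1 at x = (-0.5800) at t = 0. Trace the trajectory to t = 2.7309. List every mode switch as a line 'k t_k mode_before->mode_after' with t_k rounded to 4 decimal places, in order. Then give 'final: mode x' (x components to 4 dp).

Mode 1: guard c·x = 2.3485 hit at Δt = 1.4068 (t = 1.4068), x⁻ = (2.3485) → reset → x⁺ = (3.0433), jump to mode 2
Mode 2: guard c·x = 3.9995 hit at Δt = 0.9204 (t = 2.3272), x⁻ = (3.9995) → reset → x⁺ = (4.2995), jump to mode 0
Mode 0: flow for 0.4037 to horizon, guard not reached → x = (2.6114)

1 1.4068 1->2
2 2.3272 2->0
final: 0 2.6114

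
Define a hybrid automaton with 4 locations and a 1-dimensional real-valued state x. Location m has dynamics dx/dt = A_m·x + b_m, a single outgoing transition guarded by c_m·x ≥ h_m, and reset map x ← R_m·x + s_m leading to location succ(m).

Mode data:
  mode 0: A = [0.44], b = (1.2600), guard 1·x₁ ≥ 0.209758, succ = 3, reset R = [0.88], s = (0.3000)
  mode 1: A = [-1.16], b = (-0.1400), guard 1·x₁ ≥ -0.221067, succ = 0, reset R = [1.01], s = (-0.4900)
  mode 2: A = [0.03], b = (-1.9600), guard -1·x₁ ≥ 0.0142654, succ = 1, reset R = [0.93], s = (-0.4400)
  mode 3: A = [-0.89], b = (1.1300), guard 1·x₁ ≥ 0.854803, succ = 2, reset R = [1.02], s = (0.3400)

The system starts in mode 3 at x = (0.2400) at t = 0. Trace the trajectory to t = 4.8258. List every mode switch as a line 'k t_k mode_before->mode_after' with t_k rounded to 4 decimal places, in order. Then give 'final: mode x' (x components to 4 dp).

Mode 3: guard c·x = 0.8548 hit at Δt = 1.0214 (t = 1.0214), x⁻ = (0.8548) → reset → x⁺ = (1.2119), jump to mode 2
Mode 2: guard c·x = 0.0143 hit at Δt = 0.6314 (t = 1.6528), x⁻ = (-0.0143) → reset → x⁺ = (-0.4533), jump to mode 1
Mode 1: guard c·x = -0.2211 hit at Δt = 1.0327 (t = 2.6855), x⁻ = (-0.2211) → reset → x⁺ = (-0.7133), jump to mode 0
Mode 0: guard c·x = 0.2098 hit at Δt = 0.8117 (t = 3.4972), x⁻ = (0.2098) → reset → x⁺ = (0.4846), jump to mode 3
Mode 3: guard c·x = 0.8548 hit at Δt = 0.7167 (t = 4.2139), x⁻ = (0.8548) → reset → x⁺ = (1.2119), jump to mode 2
Mode 2: flow for 0.6119 to horizon, guard not reached → x = (0.0239)

1 1.0214 3->2
2 1.6528 2->1
3 2.6855 1->0
4 3.4972 0->3
5 4.2139 3->2
final: 2 0.0239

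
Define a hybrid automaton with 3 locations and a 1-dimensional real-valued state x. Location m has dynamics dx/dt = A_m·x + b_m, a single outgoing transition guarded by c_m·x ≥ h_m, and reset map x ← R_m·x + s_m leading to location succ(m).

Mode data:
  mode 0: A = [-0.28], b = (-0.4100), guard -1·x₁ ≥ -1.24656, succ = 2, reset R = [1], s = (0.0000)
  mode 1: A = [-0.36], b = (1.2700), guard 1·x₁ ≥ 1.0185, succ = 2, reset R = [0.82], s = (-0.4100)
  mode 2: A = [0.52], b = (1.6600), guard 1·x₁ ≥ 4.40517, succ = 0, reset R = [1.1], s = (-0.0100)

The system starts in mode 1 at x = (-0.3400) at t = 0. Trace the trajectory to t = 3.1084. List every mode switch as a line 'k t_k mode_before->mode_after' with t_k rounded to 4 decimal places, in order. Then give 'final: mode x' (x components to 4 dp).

1 1.2019 1->2
2 2.6289 2->0
final: 0 4.0442

Mode 1: guard c·x = 1.0185 hit at Δt = 1.2019 (t = 1.2019), x⁻ = (1.0185) → reset → x⁺ = (0.4252), jump to mode 2
Mode 2: guard c·x = 4.4052 hit at Δt = 1.4270 (t = 2.6289), x⁻ = (4.4052) → reset → x⁺ = (4.8357), jump to mode 0
Mode 0: flow for 0.4795 to horizon, guard not reached → x = (4.0442)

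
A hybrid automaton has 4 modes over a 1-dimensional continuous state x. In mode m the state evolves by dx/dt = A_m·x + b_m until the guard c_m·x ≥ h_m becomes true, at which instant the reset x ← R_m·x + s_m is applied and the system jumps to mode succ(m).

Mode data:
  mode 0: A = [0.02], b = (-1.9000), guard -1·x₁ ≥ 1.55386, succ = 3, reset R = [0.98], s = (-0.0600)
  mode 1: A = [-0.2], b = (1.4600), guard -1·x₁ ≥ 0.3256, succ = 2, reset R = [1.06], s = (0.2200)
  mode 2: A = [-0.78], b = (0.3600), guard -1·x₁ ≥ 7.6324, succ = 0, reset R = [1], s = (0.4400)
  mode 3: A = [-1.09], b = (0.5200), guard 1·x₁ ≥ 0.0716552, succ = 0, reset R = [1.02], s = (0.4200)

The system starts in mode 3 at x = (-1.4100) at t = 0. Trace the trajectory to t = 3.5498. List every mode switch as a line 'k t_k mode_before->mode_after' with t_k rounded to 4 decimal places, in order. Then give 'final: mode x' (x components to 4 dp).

1 1.4109 3->0
2 2.4823 0->3
final: 3 -0.1664

Mode 3: guard c·x = 0.0717 hit at Δt = 1.4109 (t = 1.4109), x⁻ = (0.0717) → reset → x⁺ = (0.4931), jump to mode 0
Mode 0: guard c·x = 1.5539 hit at Δt = 1.0714 (t = 2.4823), x⁻ = (-1.5539) → reset → x⁺ = (-1.5828), jump to mode 3
Mode 3: flow for 1.0675 to horizon, guard not reached → x = (-0.1664)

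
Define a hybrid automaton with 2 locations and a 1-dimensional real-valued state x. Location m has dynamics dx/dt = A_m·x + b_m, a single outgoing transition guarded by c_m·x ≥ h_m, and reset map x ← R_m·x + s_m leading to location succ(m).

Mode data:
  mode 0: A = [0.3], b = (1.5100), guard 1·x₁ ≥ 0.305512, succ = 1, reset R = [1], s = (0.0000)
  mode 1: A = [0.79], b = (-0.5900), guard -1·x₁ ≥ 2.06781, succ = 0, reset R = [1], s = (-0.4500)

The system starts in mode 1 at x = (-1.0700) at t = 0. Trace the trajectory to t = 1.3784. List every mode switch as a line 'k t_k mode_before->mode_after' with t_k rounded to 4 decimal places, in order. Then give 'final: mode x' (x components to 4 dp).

1 0.5541 1->0
final: 0 -1.8121

Mode 1: guard c·x = 2.0678 hit at Δt = 0.5541 (t = 0.5541), x⁻ = (-2.0678) → reset → x⁺ = (-2.5178), jump to mode 0
Mode 0: flow for 0.8243 to horizon, guard not reached → x = (-1.8121)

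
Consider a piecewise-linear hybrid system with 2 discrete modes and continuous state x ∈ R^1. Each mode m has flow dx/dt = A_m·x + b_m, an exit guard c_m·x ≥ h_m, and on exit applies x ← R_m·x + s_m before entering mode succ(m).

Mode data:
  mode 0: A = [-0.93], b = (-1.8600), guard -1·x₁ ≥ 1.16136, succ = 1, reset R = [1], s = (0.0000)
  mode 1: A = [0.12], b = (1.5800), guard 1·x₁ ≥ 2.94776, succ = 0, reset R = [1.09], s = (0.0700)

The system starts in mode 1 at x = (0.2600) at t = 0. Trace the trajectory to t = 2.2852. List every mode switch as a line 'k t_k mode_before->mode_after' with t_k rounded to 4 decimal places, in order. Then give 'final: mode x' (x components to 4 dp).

Mode 1: guard c·x = 2.9478 hit at Δt = 1.5206 (t = 1.5206), x⁻ = (2.9478) → reset → x⁺ = (3.2831), jump to mode 0
Mode 0: flow for 0.7646 to horizon, guard not reached → x = (0.5946)

1 1.5206 1->0
final: 0 0.5946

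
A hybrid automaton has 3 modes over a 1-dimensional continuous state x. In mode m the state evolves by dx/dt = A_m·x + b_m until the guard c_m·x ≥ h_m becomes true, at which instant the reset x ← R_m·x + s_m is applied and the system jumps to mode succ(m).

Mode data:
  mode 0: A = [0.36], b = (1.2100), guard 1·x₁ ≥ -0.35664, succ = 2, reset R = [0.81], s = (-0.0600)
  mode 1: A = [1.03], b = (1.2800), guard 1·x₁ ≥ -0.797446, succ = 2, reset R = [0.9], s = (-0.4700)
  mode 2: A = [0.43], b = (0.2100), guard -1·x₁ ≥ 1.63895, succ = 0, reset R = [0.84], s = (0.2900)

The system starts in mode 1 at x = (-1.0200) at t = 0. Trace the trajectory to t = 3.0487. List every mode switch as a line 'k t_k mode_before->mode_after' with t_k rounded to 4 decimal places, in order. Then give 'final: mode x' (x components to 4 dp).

Mode 1: guard c·x = -0.7974 hit at Δt = 0.6726 (t = 0.6726), x⁻ = (-0.7974) → reset → x⁺ = (-1.1877), jump to mode 2
Mode 2: guard c·x = 1.6389 hit at Δt = 1.1579 (t = 1.8305), x⁻ = (-1.6389) → reset → x⁺ = (-1.0867), jump to mode 0
Mode 0: guard c·x = -0.3566 hit at Δt = 0.7733 (t = 2.6038), x⁻ = (-0.3566) → reset → x⁺ = (-0.3489), jump to mode 2
Mode 2: flow for 0.4449 to horizon, guard not reached → x = (-0.3195)

1 0.6726 1->2
2 1.8305 2->0
3 2.6038 0->2
final: 2 -0.3195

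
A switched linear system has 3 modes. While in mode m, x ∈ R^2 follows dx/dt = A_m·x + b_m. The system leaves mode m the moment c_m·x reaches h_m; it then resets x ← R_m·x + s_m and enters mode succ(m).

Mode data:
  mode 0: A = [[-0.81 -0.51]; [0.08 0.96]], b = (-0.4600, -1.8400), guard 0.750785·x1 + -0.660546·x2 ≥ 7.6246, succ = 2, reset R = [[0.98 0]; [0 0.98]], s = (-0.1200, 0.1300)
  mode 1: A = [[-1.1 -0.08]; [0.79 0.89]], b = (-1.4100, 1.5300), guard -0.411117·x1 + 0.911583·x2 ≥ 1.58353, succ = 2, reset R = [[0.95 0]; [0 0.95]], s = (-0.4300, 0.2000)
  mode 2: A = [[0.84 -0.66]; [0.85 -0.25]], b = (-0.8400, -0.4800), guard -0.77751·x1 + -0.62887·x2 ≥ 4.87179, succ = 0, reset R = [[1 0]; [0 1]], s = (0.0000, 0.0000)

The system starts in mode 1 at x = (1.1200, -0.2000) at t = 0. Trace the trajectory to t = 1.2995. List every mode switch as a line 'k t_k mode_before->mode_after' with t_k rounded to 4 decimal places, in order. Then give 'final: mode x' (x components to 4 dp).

Mode 1: guard c·x = 1.5835 hit at Δt = 0.7569 (t = 0.7569), x⁻ = (-0.2701, 1.6153) → reset → x⁺ = (-0.6866, 1.7346), jump to mode 2
Mode 2: flow for 0.5426 to horizon, guard not reached → x = (-2.2400, 0.6437)

1 0.7569 1->2
final: 2 -2.2400 0.6437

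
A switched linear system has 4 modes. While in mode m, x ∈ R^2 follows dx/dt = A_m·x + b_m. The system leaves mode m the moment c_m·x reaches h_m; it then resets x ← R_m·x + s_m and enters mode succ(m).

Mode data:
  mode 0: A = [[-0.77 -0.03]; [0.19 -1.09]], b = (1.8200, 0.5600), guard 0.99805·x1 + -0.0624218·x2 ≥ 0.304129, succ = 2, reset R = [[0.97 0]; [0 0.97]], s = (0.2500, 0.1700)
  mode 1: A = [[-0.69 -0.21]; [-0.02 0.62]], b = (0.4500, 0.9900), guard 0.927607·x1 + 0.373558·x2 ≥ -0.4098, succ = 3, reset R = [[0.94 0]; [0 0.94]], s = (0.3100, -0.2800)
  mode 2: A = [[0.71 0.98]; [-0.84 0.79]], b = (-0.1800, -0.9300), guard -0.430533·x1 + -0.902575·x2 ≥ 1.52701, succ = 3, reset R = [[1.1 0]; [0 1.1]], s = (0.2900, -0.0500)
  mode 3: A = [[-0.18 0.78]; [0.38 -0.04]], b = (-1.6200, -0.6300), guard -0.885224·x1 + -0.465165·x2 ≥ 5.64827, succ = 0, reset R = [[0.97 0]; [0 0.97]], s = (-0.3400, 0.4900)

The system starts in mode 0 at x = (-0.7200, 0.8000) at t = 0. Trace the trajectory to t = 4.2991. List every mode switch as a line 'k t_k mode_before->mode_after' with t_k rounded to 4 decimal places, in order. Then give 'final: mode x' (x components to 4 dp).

Mode 0: guard c·x = 0.3041 hit at Δt = 0.5572 (t = 0.5572), x⁻ = (0.3461, 0.6621) → reset → x⁺ = (0.5857, 0.8122), jump to mode 2
Mode 2: guard c·x = 1.5270 hit at Δt = 1.4147 (t = 1.9719), x⁻ = (0.9197, -2.1305) → reset → x⁺ = (1.3016, -2.3936), jump to mode 3
Mode 3: guard c·x = 5.6483 hit at Δt = 1.5240 (t = 3.4959), x⁻ = (-4.2713, -4.0141) → reset → x⁺ = (-4.4832, -3.4037), jump to mode 0
Mode 0: flow for 0.8032 to horizon, guard not reached → x = (-1.2861, -1.3717)

1 0.5572 0->2
2 1.9719 2->3
3 3.4959 3->0
final: 0 -1.2861 -1.3717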